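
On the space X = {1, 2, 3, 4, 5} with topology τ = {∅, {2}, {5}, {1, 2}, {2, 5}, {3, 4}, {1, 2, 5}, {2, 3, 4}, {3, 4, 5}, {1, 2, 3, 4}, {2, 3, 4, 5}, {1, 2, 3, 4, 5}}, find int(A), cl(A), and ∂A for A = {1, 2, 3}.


int(A) = {1, 2}, cl(A) = {1, 2, 3, 4}, ∂A = {3, 4}.

Closed sets in (X, τ) are complements of opens:
  closed(X, τ) = {∅, {1}, {5}, {1, 2}, {1, 5}, {3, 4}, {1, 2, 5}, {1, 3, 4}, {3, 4, 5}, {1, 2, 3, 4}, {1, 3, 4, 5}, {1, 2, 3, 4, 5}}.
int(A) = ⋃ {U ∈ τ : U ⊆ A}. Opens contained in A: ∅, {2}, {1, 2}.
Taking the union of these: int(A) = {1, 2}.
cl(A) = ⋂ {C closed : A ⊆ C}. Closed sets containing A: {1, 2, 3, 4}, {1, 2, 3, 4, 5}.
Intersecting these: cl(A) = {1, 2, 3, 4}.
∂A = cl(A) ∖ int(A) = {1, 2, 3, 4} ∖ {1, 2} = {3, 4}.


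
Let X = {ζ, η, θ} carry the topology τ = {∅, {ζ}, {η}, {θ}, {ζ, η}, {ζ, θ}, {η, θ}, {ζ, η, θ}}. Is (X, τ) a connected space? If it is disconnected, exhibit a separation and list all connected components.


(X, τ) is disconnected; components = [{ζ}, {η}, {θ}].

Find clopen sets (U ∈ τ with X ∖ U ∈ τ):
  U = ∅, X ∖ U = {ζ, η, θ} — both open, so U is clopen.
  U = {ζ}, X ∖ U = {η, θ} — both open, so U is clopen.
  U = {η}, X ∖ U = {ζ, θ} — both open, so U is clopen.
  U = {θ}, X ∖ U = {ζ, η} — both open, so U is clopen.
  U = {ζ, η}, X ∖ U = {θ} — both open, so U is clopen.
  U = {ζ, θ}, X ∖ U = {η} — both open, so U is clopen.
  U = {η, θ}, X ∖ U = {ζ} — both open, so U is clopen.
  U = {ζ, η, θ}, X ∖ U = ∅ — both open, so U is clopen.
Nontrivial clopen(s) exist: e.g. {ζ}. So (X, τ) is disconnected.
Compute connected components by grouping points that agree on all clopens:
  component: {ζ}
  component: {η}
  component: {θ}


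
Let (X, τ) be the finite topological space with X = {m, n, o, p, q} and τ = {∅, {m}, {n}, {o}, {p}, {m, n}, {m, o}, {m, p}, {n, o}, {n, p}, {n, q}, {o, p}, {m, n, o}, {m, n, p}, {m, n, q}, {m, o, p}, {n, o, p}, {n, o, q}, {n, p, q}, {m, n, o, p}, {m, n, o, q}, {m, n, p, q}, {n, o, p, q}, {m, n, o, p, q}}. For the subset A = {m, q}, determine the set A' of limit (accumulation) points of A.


A' = ∅

For each x ∈ X, list the open sets U ∈ τ with x ∈ U, then check whether U ∩ (A ∖ {x}) ≠ ∅ for every such U.
  x = m: open {m} ∋ x has {m} ∩ (A ∖ {m}) = ∅, so x is NOT a limit point.
  x = n: open {n} ∋ x has {n} ∩ (A ∖ {n}) = ∅, so x is NOT a limit point.
  x = o: open {o} ∋ x has {o} ∩ (A ∖ {o}) = ∅, so x is NOT a limit point.
  x = p: open {p} ∋ x has {p} ∩ (A ∖ {p}) = ∅, so x is NOT a limit point.
  x = q: open {n, q} ∋ x has {n, q} ∩ (A ∖ {q}) = ∅, so x is NOT a limit point.
Collecting: A' = ∅.


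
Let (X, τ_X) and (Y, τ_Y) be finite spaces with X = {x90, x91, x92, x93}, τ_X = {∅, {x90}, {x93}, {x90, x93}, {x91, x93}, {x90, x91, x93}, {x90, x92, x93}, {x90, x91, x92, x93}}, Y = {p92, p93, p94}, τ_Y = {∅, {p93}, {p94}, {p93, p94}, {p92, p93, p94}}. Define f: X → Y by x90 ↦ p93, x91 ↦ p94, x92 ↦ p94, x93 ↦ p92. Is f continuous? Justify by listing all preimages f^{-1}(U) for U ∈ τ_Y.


f is NOT continuous.

Compute f^{-1}(U) for each U ∈ τ_Y:
  U = ∅: f^{-1}(U) = ∅ ∈ τ_X ✓.
  U = {p93}: f^{-1}(U) = {x90} ∈ τ_X ✓.
  U = {p94}: f^{-1}(U) = {x91, x92} ∉ τ_X ✗.
  U = {p93, p94}: f^{-1}(U) = {x90, x91, x92} ∉ τ_X ✗.
  U = {p92, p93, p94}: f^{-1}(U) = {x90, x91, x92, x93} ∈ τ_X ✓.
Found U = {p94} with f^{-1}(U) = {x91, x92} not in τ_X. Therefore f is NOT continuous.


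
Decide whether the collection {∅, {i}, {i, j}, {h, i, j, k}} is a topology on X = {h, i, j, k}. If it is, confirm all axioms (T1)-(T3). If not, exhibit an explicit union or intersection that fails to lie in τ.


τ IS a topology on X.

Axiom (T1): ∅ ∈ τ? Yes; X ∈ τ? Yes.
Axiom (T2/T3): check pairwise unions and intersections of members of τ.
All pairwise intersections and unions checked — each lies in τ. Therefore τ satisfies (T1), (T2), (T3): it IS a topology on X.


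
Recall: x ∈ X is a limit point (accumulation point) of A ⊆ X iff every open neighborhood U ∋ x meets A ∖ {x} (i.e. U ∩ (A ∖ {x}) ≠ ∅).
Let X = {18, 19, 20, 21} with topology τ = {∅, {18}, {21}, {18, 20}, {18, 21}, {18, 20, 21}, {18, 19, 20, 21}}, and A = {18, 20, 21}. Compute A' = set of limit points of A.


A' = {19, 20}

For each x ∈ X, list the open sets U ∈ τ with x ∈ U, then check whether U ∩ (A ∖ {x}) ≠ ∅ for every such U.
  x = 18: open {18} ∋ x has {18} ∩ (A ∖ {18}) = ∅, so x is NOT a limit point.
  x = 19: opens ∋ x are {18, 19, 20, 21}; each meets A ∖ {19}, so x IS a limit point.
  x = 20: opens ∋ x are {18, 20}, {18, 20, 21}, {18, 19, 20, 21}; each meets A ∖ {20}, so x IS a limit point.
  x = 21: open {21} ∋ x has {21} ∩ (A ∖ {21}) = ∅, so x is NOT a limit point.
Collecting: A' = {19, 20}.


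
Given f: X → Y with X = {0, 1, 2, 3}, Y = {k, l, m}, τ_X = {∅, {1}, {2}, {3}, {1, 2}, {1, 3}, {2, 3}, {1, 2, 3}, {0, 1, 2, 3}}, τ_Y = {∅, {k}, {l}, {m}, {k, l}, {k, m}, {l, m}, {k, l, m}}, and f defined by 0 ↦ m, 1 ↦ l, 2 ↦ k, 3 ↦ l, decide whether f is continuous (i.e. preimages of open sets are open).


f is NOT continuous.

Compute f^{-1}(U) for each U ∈ τ_Y:
  U = ∅: f^{-1}(U) = ∅ ∈ τ_X ✓.
  U = {k}: f^{-1}(U) = {2} ∈ τ_X ✓.
  U = {l}: f^{-1}(U) = {1, 3} ∈ τ_X ✓.
  U = {m}: f^{-1}(U) = {0} ∉ τ_X ✗.
  U = {k, l}: f^{-1}(U) = {1, 2, 3} ∈ τ_X ✓.
  U = {k, m}: f^{-1}(U) = {0, 2} ∉ τ_X ✗.
  U = {l, m}: f^{-1}(U) = {0, 1, 3} ∉ τ_X ✗.
  U = {k, l, m}: f^{-1}(U) = {0, 1, 2, 3} ∈ τ_X ✓.
Found U = {m} with f^{-1}(U) = {0} not in τ_X. Therefore f is NOT continuous.


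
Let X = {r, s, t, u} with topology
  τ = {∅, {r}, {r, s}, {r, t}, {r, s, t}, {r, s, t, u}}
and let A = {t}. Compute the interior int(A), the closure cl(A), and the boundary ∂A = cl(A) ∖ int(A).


int(A) = ∅, cl(A) = {t, u}, ∂A = {t, u}.

Closed sets in (X, τ) are complements of opens:
  closed(X, τ) = {∅, {u}, {s, u}, {t, u}, {s, t, u}, {r, s, t, u}}.
int(A) = ⋃ {U ∈ τ : U ⊆ A}. Opens contained in A: ∅.
Taking the union of these: int(A) = ∅.
cl(A) = ⋂ {C closed : A ⊆ C}. Closed sets containing A: {t, u}, {s, t, u}, {r, s, t, u}.
Intersecting these: cl(A) = {t, u}.
∂A = cl(A) ∖ int(A) = {t, u} ∖ ∅ = {t, u}.


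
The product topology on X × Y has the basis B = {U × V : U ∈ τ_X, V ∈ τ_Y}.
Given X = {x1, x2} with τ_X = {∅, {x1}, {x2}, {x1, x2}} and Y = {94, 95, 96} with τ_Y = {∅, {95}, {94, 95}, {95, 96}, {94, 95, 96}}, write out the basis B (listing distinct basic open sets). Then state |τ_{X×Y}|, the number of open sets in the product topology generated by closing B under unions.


Basis B = {∅ × ∅, {x1} × {95}, {x2} × {95}, {x1} × {94, 95}, {x1} × {95, 96}, {x1, x2} × {95}, {x2} × {94, 95}, {x2} × {95, 96}, {x1} × {94, 95, 96}, {x2} × {94, 95, 96}, {x1, x2} × {94, 95}, {x1, x2} × {95, 96}, {x1, x2} × {94, 95, 96}}; |τ_{X×Y}| = 25.

Enumerate products U × V with U ∈ τ_X, V ∈ τ_Y (deduplicated):
  ∅ × ∅ = {} (∅)
  {x1} × {95} = {(x1,95)}
  {x2} × {95} = {(x2,95)}
  {x1} × {94, 95} = {(x1,94), (x1,95)}
  {x1} × {95, 96} = {(x1,95), (x1,96)}
  {x1, x2} × {95} = {(x1,95), (x2,95)}
  {x2} × {94, 95} = {(x2,94), (x2,95)}
  {x2} × {95, 96} = {(x2,95), (x2,96)}
  {x1} × {94, 95, 96} = {(x1,94), (x1,95), (x1,96)}
  {x2} × {94, 95, 96} = {(x2,94), (x2,95), (x2,96)}
  {x1, x2} × {94, 95} = {(x1,94), (x1,95), (x2,94), (x2,95)}
  {x1, x2} × {95, 96} = {(x1,95), (x1,96), (x2,95), (x2,96)}
  {x1, x2} × {94, 95, 96} = {(x1,94), (x1,95), (x1,96), (x2,94), (x2,95), (x2,96)}
These 13 distinct sets form the basis B.
Close under arbitrary unions to get τ_{X×Y}; counting gives |τ_{X×Y}| = 25.


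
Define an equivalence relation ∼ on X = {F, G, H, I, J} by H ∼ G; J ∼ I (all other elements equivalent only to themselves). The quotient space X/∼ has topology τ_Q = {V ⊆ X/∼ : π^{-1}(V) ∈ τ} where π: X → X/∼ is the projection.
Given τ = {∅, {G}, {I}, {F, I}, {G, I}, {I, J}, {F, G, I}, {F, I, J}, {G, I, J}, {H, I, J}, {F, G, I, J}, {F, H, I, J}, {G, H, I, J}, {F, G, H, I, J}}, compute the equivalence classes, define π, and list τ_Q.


X/∼ = {[F], [G=H], [I=J]}; |τ_Q| = 5.

Equivalence classes: [F], [G=H], [I=J].
Quotient map π: X → X/∼ sends F ↦ [F], G ↦ [G=H], H ↦ [G=H], I ↦ [I=J], J ↦ [I=J].
For each subset V ⊆ X/∼, compute π^{-1}(V) ⊆ X and check whether π^{-1}(V) ∈ τ. V is open in τ_Q iff π^{-1}(V) ∈ τ.
  V = {}: π^{-1}(V) = ∅ ∈ τ ✓.
  V = {[F]}: π^{-1}(V) = {F} ∉ τ ✗.
  V = {[G=H]}: π^{-1}(V) = {G, H} ∉ τ ✗.
  V = {[F], [G=H]}: π^{-1}(V) = {F, G, H} ∉ τ ✗.
  V = {[I=J]}: π^{-1}(V) = {I, J} ∈ τ ✓.
  V = {[F], [I=J]}: π^{-1}(V) = {F, I, J} ∈ τ ✓.
  V = {[G=H], [I=J]}: π^{-1}(V) = {G, H, I, J} ∈ τ ✓.
  V = {[F], [G=H], [I=J]}: π^{-1}(V) = {F, G, H, I, J} ∈ τ ✓.
Open sets in the quotient: τ_Q = {{}, {[I=J]}, {[F], [I=J]}, {[G=H], [I=J]}, {[F], [G=H], [I=J]}} (5 elements).


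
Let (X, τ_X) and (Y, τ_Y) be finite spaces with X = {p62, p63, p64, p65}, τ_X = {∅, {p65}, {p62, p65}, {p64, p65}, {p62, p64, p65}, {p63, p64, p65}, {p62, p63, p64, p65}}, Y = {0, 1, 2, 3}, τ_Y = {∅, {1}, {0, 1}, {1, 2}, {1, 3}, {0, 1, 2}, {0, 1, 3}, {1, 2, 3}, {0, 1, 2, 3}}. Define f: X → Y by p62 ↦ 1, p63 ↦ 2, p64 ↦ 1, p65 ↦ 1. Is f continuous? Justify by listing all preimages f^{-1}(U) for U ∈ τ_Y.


f IS continuous.

Compute f^{-1}(U) for each U ∈ τ_Y:
  U = ∅: f^{-1}(U) = ∅ ∈ τ_X ✓.
  U = {1}: f^{-1}(U) = {p62, p64, p65} ∈ τ_X ✓.
  U = {0, 1}: f^{-1}(U) = {p62, p64, p65} ∈ τ_X ✓.
  U = {1, 2}: f^{-1}(U) = {p62, p63, p64, p65} ∈ τ_X ✓.
  U = {1, 3}: f^{-1}(U) = {p62, p64, p65} ∈ τ_X ✓.
  U = {0, 1, 2}: f^{-1}(U) = {p62, p63, p64, p65} ∈ τ_X ✓.
  U = {0, 1, 3}: f^{-1}(U) = {p62, p64, p65} ∈ τ_X ✓.
  U = {1, 2, 3}: f^{-1}(U) = {p62, p63, p64, p65} ∈ τ_X ✓.
  U = {0, 1, 2, 3}: f^{-1}(U) = {p62, p63, p64, p65} ∈ τ_X ✓.
Every preimage lies in τ_X, so f IS continuous.


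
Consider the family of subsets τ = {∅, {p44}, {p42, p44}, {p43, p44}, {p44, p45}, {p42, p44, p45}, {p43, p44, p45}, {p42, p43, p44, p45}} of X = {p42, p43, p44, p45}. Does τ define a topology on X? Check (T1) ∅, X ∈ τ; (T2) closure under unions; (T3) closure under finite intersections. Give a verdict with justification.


τ is NOT a topology on X.

Axiom (T1): ∅ ∈ τ? Yes; X ∈ τ? Yes.
Axiom (T2/T3): check pairwise unions and intersections of members of τ.
Counterexample for (T2): {p42, p44} ∪ {p43, p44} = {p42, p43, p44} ∉ τ. Therefore τ is NOT a topology.


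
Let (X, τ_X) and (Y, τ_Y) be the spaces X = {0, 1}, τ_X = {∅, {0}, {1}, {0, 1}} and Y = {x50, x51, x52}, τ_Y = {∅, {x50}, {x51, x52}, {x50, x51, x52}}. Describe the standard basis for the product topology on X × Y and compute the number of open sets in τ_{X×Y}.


Basis B = {∅ × ∅, {0} × {x50}, {1} × {x50}, {0, 1} × {x50}, {0} × {x51, x52}, {1} × {x51, x52}, {0} × {x50, x51, x52}, {1} × {x50, x51, x52}, {0, 1} × {x51, x52}, {0, 1} × {x50, x51, x52}}; |τ_{X×Y}| = 16.

Enumerate products U × V with U ∈ τ_X, V ∈ τ_Y (deduplicated):
  ∅ × ∅ = {} (∅)
  {0} × {x50} = {(0,x50)}
  {1} × {x50} = {(1,x50)}
  {0, 1} × {x50} = {(0,x50), (1,x50)}
  {0} × {x51, x52} = {(0,x51), (0,x52)}
  {1} × {x51, x52} = {(1,x51), (1,x52)}
  {0} × {x50, x51, x52} = {(0,x50), (0,x51), (0,x52)}
  {1} × {x50, x51, x52} = {(1,x50), (1,x51), (1,x52)}
  {0, 1} × {x51, x52} = {(0,x51), (0,x52), (1,x51), (1,x52)}
  {0, 1} × {x50, x51, x52} = {(0,x50), (0,x51), (0,x52), (1,x50), (1,x51), (1,x52)}
These 10 distinct sets form the basis B.
Close under arbitrary unions to get τ_{X×Y}; counting gives |τ_{X×Y}| = 16.


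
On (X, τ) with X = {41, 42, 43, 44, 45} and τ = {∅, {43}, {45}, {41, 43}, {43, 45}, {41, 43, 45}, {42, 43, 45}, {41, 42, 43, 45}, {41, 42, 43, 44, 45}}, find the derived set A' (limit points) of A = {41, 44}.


A' = {44}

For each x ∈ X, list the open sets U ∈ τ with x ∈ U, then check whether U ∩ (A ∖ {x}) ≠ ∅ for every such U.
  x = 41: open {41, 43} ∋ x has {41, 43} ∩ (A ∖ {41}) = ∅, so x is NOT a limit point.
  x = 42: open {42, 43, 45} ∋ x has {42, 43, 45} ∩ (A ∖ {42}) = ∅, so x is NOT a limit point.
  x = 43: open {43} ∋ x has {43} ∩ (A ∖ {43}) = ∅, so x is NOT a limit point.
  x = 44: opens ∋ x are {41, 42, 43, 44, 45}; each meets A ∖ {44}, so x IS a limit point.
  x = 45: open {45} ∋ x has {45} ∩ (A ∖ {45}) = ∅, so x is NOT a limit point.
Collecting: A' = {44}.


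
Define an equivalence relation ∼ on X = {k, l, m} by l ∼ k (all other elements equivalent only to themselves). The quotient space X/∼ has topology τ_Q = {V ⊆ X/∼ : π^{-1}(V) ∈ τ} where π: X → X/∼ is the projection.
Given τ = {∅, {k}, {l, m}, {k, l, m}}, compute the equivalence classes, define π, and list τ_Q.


X/∼ = {[k=l], [m]}; |τ_Q| = 2.

Equivalence classes: [k=l], [m].
Quotient map π: X → X/∼ sends k ↦ [k=l], l ↦ [k=l], m ↦ [m].
For each subset V ⊆ X/∼, compute π^{-1}(V) ⊆ X and check whether π^{-1}(V) ∈ τ. V is open in τ_Q iff π^{-1}(V) ∈ τ.
  V = {}: π^{-1}(V) = ∅ ∈ τ ✓.
  V = {[k=l]}: π^{-1}(V) = {k, l} ∉ τ ✗.
  V = {[m]}: π^{-1}(V) = {m} ∉ τ ✗.
  V = {[k=l], [m]}: π^{-1}(V) = {k, l, m} ∈ τ ✓.
Open sets in the quotient: τ_Q = {{}, {[k=l], [m]}} (2 elements).


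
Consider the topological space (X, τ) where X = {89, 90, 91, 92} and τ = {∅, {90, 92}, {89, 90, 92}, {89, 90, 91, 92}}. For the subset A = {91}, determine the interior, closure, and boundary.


int(A) = ∅, cl(A) = {91}, ∂A = {91}.

Closed sets in (X, τ) are complements of opens:
  closed(X, τ) = {∅, {91}, {89, 91}, {89, 90, 91, 92}}.
int(A) = ⋃ {U ∈ τ : U ⊆ A}. Opens contained in A: ∅.
Taking the union of these: int(A) = ∅.
cl(A) = ⋂ {C closed : A ⊆ C}. Closed sets containing A: {91}, {89, 91}, {89, 90, 91, 92}.
Intersecting these: cl(A) = {91}.
∂A = cl(A) ∖ int(A) = {91} ∖ ∅ = {91}.


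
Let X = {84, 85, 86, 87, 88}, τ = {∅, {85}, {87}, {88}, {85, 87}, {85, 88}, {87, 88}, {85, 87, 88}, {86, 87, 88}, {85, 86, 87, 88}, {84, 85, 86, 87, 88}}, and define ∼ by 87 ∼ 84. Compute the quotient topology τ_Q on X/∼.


X/∼ = {[84=87], [85], [86], [88]}; |τ_Q| = 5.

Equivalence classes: [84=87], [85], [86], [88].
Quotient map π: X → X/∼ sends 84 ↦ [84=87], 85 ↦ [85], 86 ↦ [86], 87 ↦ [84=87], 88 ↦ [88].
For each subset V ⊆ X/∼, compute π^{-1}(V) ⊆ X and check whether π^{-1}(V) ∈ τ. V is open in τ_Q iff π^{-1}(V) ∈ τ.
  V = {}: π^{-1}(V) = ∅ ∈ τ ✓.
  V = {[84=87]}: π^{-1}(V) = {84, 87} ∉ τ ✗.
  V = {[85]}: π^{-1}(V) = {85} ∈ τ ✓.
  V = {[84=87], [85]}: π^{-1}(V) = {84, 85, 87} ∉ τ ✗.
  V = {[86]}: π^{-1}(V) = {86} ∉ τ ✗.
  V = {[84=87], [86]}: π^{-1}(V) = {84, 86, 87} ∉ τ ✗.
  V = {[85], [86]}: π^{-1}(V) = {85, 86} ∉ τ ✗.
  V = {[84=87], [85], [86]}: π^{-1}(V) = {84, 85, 86, 87} ∉ τ ✗.
  V = {[88]}: π^{-1}(V) = {88} ∈ τ ✓.
  V = {[84=87], [88]}: π^{-1}(V) = {84, 87, 88} ∉ τ ✗.
  V = {[85], [88]}: π^{-1}(V) = {85, 88} ∈ τ ✓.
  V = {[84=87], [85], [88]}: π^{-1}(V) = {84, 85, 87, 88} ∉ τ ✗.
  V = {[86], [88]}: π^{-1}(V) = {86, 88} ∉ τ ✗.
  V = {[84=87], [86], [88]}: π^{-1}(V) = {84, 86, 87, 88} ∉ τ ✗.
  V = {[85], [86], [88]}: π^{-1}(V) = {85, 86, 88} ∉ τ ✗.
  V = {[84=87], [85], [86], [88]}: π^{-1}(V) = {84, 85, 86, 87, 88} ∈ τ ✓.
Open sets in the quotient: τ_Q = {{}, {[85]}, {[88]}, {[85], [88]}, {[84=87], [85], [86], [88]}} (5 elements).


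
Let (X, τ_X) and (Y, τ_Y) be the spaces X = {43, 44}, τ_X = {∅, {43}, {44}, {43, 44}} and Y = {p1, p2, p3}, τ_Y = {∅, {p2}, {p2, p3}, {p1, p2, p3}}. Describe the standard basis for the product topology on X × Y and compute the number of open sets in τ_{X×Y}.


Basis B = {∅ × ∅, {43} × {p2}, {44} × {p2}, {43} × {p2, p3}, {43, 44} × {p2}, {44} × {p2, p3}, {43} × {p1, p2, p3}, {44} × {p1, p2, p3}, {43, 44} × {p2, p3}, {43, 44} × {p1, p2, p3}}; |τ_{X×Y}| = 16.

Enumerate products U × V with U ∈ τ_X, V ∈ τ_Y (deduplicated):
  ∅ × ∅ = {} (∅)
  {43} × {p2} = {(43,p2)}
  {44} × {p2} = {(44,p2)}
  {43} × {p2, p3} = {(43,p2), (43,p3)}
  {43, 44} × {p2} = {(43,p2), (44,p2)}
  {44} × {p2, p3} = {(44,p2), (44,p3)}
  {43} × {p1, p2, p3} = {(43,p1), (43,p2), (43,p3)}
  {44} × {p1, p2, p3} = {(44,p1), (44,p2), (44,p3)}
  {43, 44} × {p2, p3} = {(43,p2), (43,p3), (44,p2), (44,p3)}
  {43, 44} × {p1, p2, p3} = {(43,p1), (43,p2), (43,p3), (44,p1), (44,p2), (44,p3)}
These 10 distinct sets form the basis B.
Close under arbitrary unions to get τ_{X×Y}; counting gives |τ_{X×Y}| = 16.


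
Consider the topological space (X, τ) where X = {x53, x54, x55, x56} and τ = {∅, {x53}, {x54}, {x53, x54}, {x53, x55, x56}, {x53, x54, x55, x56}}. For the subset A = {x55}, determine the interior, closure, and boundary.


int(A) = ∅, cl(A) = {x55, x56}, ∂A = {x55, x56}.

Closed sets in (X, τ) are complements of opens:
  closed(X, τ) = {∅, {x54}, {x55, x56}, {x53, x55, x56}, {x54, x55, x56}, {x53, x54, x55, x56}}.
int(A) = ⋃ {U ∈ τ : U ⊆ A}. Opens contained in A: ∅.
Taking the union of these: int(A) = ∅.
cl(A) = ⋂ {C closed : A ⊆ C}. Closed sets containing A: {x55, x56}, {x53, x55, x56}, {x54, x55, x56}, {x53, x54, x55, x56}.
Intersecting these: cl(A) = {x55, x56}.
∂A = cl(A) ∖ int(A) = {x55, x56} ∖ ∅ = {x55, x56}.


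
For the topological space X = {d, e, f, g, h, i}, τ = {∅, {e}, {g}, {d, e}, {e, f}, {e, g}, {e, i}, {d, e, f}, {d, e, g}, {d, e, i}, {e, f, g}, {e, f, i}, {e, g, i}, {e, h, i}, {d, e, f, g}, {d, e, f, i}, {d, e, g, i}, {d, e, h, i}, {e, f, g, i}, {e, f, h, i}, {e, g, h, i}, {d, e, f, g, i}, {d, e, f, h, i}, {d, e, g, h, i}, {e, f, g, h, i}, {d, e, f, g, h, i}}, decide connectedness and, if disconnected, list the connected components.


(X, τ) is disconnected; components = [{g}, {d, e, f, h, i}].

Find clopen sets (U ∈ τ with X ∖ U ∈ τ):
  U = ∅, X ∖ U = {d, e, f, g, h, i} — both open, so U is clopen.
  U = {g}, X ∖ U = {d, e, f, h, i} — both open, so U is clopen.
  U = {d, e, f, h, i}, X ∖ U = {g} — both open, so U is clopen.
  U = {d, e, f, g, h, i}, X ∖ U = ∅ — both open, so U is clopen.
Nontrivial clopen(s) exist: e.g. {d, e, f, h, i}. So (X, τ) is disconnected.
Compute connected components by grouping points that agree on all clopens:
  component: {g}
  component: {d, e, f, h, i}


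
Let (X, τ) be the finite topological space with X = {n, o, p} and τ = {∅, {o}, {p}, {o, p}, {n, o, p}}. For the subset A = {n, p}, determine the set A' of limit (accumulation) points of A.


A' = {n}

For each x ∈ X, list the open sets U ∈ τ with x ∈ U, then check whether U ∩ (A ∖ {x}) ≠ ∅ for every such U.
  x = n: opens ∋ x are {n, o, p}; each meets A ∖ {n}, so x IS a limit point.
  x = o: open {o} ∋ x has {o} ∩ (A ∖ {o}) = ∅, so x is NOT a limit point.
  x = p: open {p} ∋ x has {p} ∩ (A ∖ {p}) = ∅, so x is NOT a limit point.
Collecting: A' = {n}.


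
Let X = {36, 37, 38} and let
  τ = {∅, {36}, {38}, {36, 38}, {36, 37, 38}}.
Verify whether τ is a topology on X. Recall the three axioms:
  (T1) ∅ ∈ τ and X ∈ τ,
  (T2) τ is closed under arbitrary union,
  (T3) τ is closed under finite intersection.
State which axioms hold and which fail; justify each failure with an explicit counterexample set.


τ IS a topology on X.

Axiom (T1): ∅ ∈ τ? Yes; X ∈ τ? Yes.
Axiom (T2/T3): check pairwise unions and intersections of members of τ.
All pairwise intersections and unions checked — each lies in τ. Therefore τ satisfies (T1), (T2), (T3): it IS a topology on X.


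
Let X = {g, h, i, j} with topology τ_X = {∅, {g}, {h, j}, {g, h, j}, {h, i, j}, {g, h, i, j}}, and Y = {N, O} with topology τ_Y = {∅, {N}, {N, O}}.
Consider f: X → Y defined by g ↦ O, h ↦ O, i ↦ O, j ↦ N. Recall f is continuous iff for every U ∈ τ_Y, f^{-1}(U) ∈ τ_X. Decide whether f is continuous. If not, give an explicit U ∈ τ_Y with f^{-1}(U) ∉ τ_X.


f is NOT continuous.

Compute f^{-1}(U) for each U ∈ τ_Y:
  U = ∅: f^{-1}(U) = ∅ ∈ τ_X ✓.
  U = {N}: f^{-1}(U) = {j} ∉ τ_X ✗.
  U = {N, O}: f^{-1}(U) = {g, h, i, j} ∈ τ_X ✓.
Found U = {N} with f^{-1}(U) = {j} not in τ_X. Therefore f is NOT continuous.


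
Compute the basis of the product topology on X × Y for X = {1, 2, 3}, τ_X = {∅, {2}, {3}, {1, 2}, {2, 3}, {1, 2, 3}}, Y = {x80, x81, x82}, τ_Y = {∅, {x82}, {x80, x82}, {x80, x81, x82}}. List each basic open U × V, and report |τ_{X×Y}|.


Basis B = {∅ × ∅, {2} × {x82}, {3} × {x82}, {1, 2} × {x82}, {2} × {x80, x82}, {2, 3} × {x82}, {3} × {x80, x82}, {1, 2, 3} × {x82}, {2} × {x80, x81, x82}, {3} × {x80, x81, x82}, {1, 2} × {x80, x82}, {2, 3} × {x80, x82}, {1, 2} × {x80, x81, x82}, {1, 2, 3} × {x80, x82}, {2, 3} × {x80, x81, x82}, {1, 2, 3} × {x80, x81, x82}}; |τ_{X×Y}| = 40.

Enumerate products U × V with U ∈ τ_X, V ∈ τ_Y (deduplicated):
  ∅ × ∅ = {} (∅)
  {2} × {x82} = {(2,x82)}
  {3} × {x82} = {(3,x82)}
  {1, 2} × {x82} = {(1,x82), (2,x82)}
  {2} × {x80, x82} = {(2,x80), (2,x82)}
  {2, 3} × {x82} = {(2,x82), (3,x82)}
  {3} × {x80, x82} = {(3,x80), (3,x82)}
  {1, 2, 3} × {x82} = {(1,x82), (2,x82), (3,x82)}
  {2} × {x80, x81, x82} = {(2,x80), (2,x81), (2,x82)}
  {3} × {x80, x81, x82} = {(3,x80), (3,x81), (3,x82)}
  {1, 2} × {x80, x82} = {(1,x80), (1,x82), (2,x80), (2,x82)}
  {2, 3} × {x80, x82} = {(2,x80), (2,x82), (3,x80), (3,x82)}
  {1, 2} × {x80, x81, x82} = {(1,x80), (1,x81), (1,x82), (2,x80), (2,x81), (2,x82)}
  {1, 2, 3} × {x80, x82} = {(1,x80), (1,x82), (2,x80), (2,x82), (3,x80), (3,x82)}
  {2, 3} × {x80, x81, x82} = {(2,x80), (2,x81), (2,x82), (3,x80), (3,x81), (3,x82)}
  {1, 2, 3} × {x80, x81, x82} = {(1,x80), (1,x81), (1,x82), (2,x80), (2,x81), (2,x82), (3,x80), (3,x81), (3,x82)}
These 16 distinct sets form the basis B.
Close under arbitrary unions to get τ_{X×Y}; counting gives |τ_{X×Y}| = 40.


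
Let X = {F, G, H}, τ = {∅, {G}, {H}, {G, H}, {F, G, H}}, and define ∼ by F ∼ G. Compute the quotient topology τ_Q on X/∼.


X/∼ = {[F=G], [H]}; |τ_Q| = 3.

Equivalence classes: [F=G], [H].
Quotient map π: X → X/∼ sends F ↦ [F=G], G ↦ [F=G], H ↦ [H].
For each subset V ⊆ X/∼, compute π^{-1}(V) ⊆ X and check whether π^{-1}(V) ∈ τ. V is open in τ_Q iff π^{-1}(V) ∈ τ.
  V = {}: π^{-1}(V) = ∅ ∈ τ ✓.
  V = {[F=G]}: π^{-1}(V) = {F, G} ∉ τ ✗.
  V = {[H]}: π^{-1}(V) = {H} ∈ τ ✓.
  V = {[F=G], [H]}: π^{-1}(V) = {F, G, H} ∈ τ ✓.
Open sets in the quotient: τ_Q = {{}, {[H]}, {[F=G], [H]}} (3 elements).


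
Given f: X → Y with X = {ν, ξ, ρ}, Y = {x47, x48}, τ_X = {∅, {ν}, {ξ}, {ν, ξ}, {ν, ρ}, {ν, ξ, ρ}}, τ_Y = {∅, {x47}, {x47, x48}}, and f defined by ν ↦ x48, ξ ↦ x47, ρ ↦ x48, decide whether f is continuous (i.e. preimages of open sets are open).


f IS continuous.

Compute f^{-1}(U) for each U ∈ τ_Y:
  U = ∅: f^{-1}(U) = ∅ ∈ τ_X ✓.
  U = {x47}: f^{-1}(U) = {ξ} ∈ τ_X ✓.
  U = {x47, x48}: f^{-1}(U) = {ν, ξ, ρ} ∈ τ_X ✓.
Every preimage lies in τ_X, so f IS continuous.


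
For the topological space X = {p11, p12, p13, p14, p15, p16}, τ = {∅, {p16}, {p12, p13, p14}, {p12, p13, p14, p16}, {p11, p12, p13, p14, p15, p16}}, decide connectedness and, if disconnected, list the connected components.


(X, τ) is connected.

Find clopen sets (U ∈ τ with X ∖ U ∈ τ):
  U = ∅, X ∖ U = {p11, p12, p13, p14, p15, p16} — both open, so U is clopen.
  U = {p11, p12, p13, p14, p15, p16}, X ∖ U = ∅ — both open, so U is clopen.
Only trivial clopens (∅ and X) exist, so (X, τ) is connected.
Compute connected components by grouping points that agree on all clopens:
  component: {p11, p12, p13, p14, p15, p16}


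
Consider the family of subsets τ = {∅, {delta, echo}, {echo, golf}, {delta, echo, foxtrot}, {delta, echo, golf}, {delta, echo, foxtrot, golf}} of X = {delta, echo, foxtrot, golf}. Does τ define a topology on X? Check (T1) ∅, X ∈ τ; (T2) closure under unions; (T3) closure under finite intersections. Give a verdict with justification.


τ is NOT a topology on X.

Axiom (T1): ∅ ∈ τ? Yes; X ∈ τ? Yes.
Axiom (T2/T3): check pairwise unions and intersections of members of τ.
Counterexample for (T3): {delta, echo} ∩ {echo, golf} = {echo} ∉ τ. Therefore τ is NOT a topology.


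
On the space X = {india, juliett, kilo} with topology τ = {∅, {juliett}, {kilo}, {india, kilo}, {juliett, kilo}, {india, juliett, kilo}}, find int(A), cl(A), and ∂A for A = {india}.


int(A) = ∅, cl(A) = {india}, ∂A = {india}.

Closed sets in (X, τ) are complements of opens:
  closed(X, τ) = {∅, {india}, {juliett}, {india, juliett}, {india, kilo}, {india, juliett, kilo}}.
int(A) = ⋃ {U ∈ τ : U ⊆ A}. Opens contained in A: ∅.
Taking the union of these: int(A) = ∅.
cl(A) = ⋂ {C closed : A ⊆ C}. Closed sets containing A: {india}, {india, juliett}, {india, kilo}, {india, juliett, kilo}.
Intersecting these: cl(A) = {india}.
∂A = cl(A) ∖ int(A) = {india} ∖ ∅ = {india}.


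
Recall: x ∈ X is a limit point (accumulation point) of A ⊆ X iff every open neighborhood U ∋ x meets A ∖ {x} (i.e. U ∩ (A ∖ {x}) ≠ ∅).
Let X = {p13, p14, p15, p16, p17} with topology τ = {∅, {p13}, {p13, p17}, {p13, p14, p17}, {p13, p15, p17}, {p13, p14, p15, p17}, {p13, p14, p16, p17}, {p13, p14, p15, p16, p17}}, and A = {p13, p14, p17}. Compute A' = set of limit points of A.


A' = {p14, p15, p16, p17}

For each x ∈ X, list the open sets U ∈ τ with x ∈ U, then check whether U ∩ (A ∖ {x}) ≠ ∅ for every such U.
  x = p13: open {p13} ∋ x has {p13} ∩ (A ∖ {p13}) = ∅, so x is NOT a limit point.
  x = p14: opens ∋ x are {p13, p14, p17}, {p13, p14, p15, p17}, {p13, p14, p16, p17}, {p13, p14, p15, p16, p17}; each meets A ∖ {p14}, so x IS a limit point.
  x = p15: opens ∋ x are {p13, p15, p17}, {p13, p14, p15, p17}, {p13, p14, p15, p16, p17}; each meets A ∖ {p15}, so x IS a limit point.
  x = p16: opens ∋ x are {p13, p14, p16, p17}, {p13, p14, p15, p16, p17}; each meets A ∖ {p16}, so x IS a limit point.
  x = p17: opens ∋ x are {p13, p17}, {p13, p14, p17}, {p13, p15, p17}, {p13, p14, p15, p17}, {p13, p14, p16, p17}, {p13, p14, p15, p16, p17}; each meets A ∖ {p17}, so x IS a limit point.
Collecting: A' = {p14, p15, p16, p17}.


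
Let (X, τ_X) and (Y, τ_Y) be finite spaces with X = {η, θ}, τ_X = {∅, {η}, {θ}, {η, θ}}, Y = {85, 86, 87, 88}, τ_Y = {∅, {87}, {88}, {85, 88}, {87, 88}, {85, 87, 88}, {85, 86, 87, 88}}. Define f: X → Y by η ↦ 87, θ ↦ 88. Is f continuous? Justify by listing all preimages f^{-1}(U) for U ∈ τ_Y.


f IS continuous.

Compute f^{-1}(U) for each U ∈ τ_Y:
  U = ∅: f^{-1}(U) = ∅ ∈ τ_X ✓.
  U = {87}: f^{-1}(U) = {η} ∈ τ_X ✓.
  U = {88}: f^{-1}(U) = {θ} ∈ τ_X ✓.
  U = {85, 88}: f^{-1}(U) = {θ} ∈ τ_X ✓.
  U = {87, 88}: f^{-1}(U) = {η, θ} ∈ τ_X ✓.
  U = {85, 87, 88}: f^{-1}(U) = {η, θ} ∈ τ_X ✓.
  U = {85, 86, 87, 88}: f^{-1}(U) = {η, θ} ∈ τ_X ✓.
Every preimage lies in τ_X, so f IS continuous.


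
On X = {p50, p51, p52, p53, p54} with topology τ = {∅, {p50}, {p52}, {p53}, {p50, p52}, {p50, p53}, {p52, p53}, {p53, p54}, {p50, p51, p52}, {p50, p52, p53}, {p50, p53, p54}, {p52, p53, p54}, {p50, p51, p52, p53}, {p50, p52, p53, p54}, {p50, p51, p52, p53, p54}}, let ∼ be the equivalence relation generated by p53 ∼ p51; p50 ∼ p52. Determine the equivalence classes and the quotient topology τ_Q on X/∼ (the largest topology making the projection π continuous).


X/∼ = {[p50=p52], [p51=p53], [p54]}; |τ_Q| = 4.

Equivalence classes: [p50=p52], [p51=p53], [p54].
Quotient map π: X → X/∼ sends p50 ↦ [p50=p52], p51 ↦ [p51=p53], p52 ↦ [p50=p52], p53 ↦ [p51=p53], p54 ↦ [p54].
For each subset V ⊆ X/∼, compute π^{-1}(V) ⊆ X and check whether π^{-1}(V) ∈ τ. V is open in τ_Q iff π^{-1}(V) ∈ τ.
  V = {}: π^{-1}(V) = ∅ ∈ τ ✓.
  V = {[p50=p52]}: π^{-1}(V) = {p50, p52} ∈ τ ✓.
  V = {[p51=p53]}: π^{-1}(V) = {p51, p53} ∉ τ ✗.
  V = {[p50=p52], [p51=p53]}: π^{-1}(V) = {p50, p51, p52, p53} ∈ τ ✓.
  V = {[p54]}: π^{-1}(V) = {p54} ∉ τ ✗.
  V = {[p50=p52], [p54]}: π^{-1}(V) = {p50, p52, p54} ∉ τ ✗.
  V = {[p51=p53], [p54]}: π^{-1}(V) = {p51, p53, p54} ∉ τ ✗.
  V = {[p50=p52], [p51=p53], [p54]}: π^{-1}(V) = {p50, p51, p52, p53, p54} ∈ τ ✓.
Open sets in the quotient: τ_Q = {{}, {[p50=p52]}, {[p50=p52], [p51=p53]}, {[p50=p52], [p51=p53], [p54]}} (4 elements).


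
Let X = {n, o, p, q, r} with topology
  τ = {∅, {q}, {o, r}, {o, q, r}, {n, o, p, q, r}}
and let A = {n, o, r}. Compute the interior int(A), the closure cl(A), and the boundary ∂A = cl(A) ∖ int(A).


int(A) = {o, r}, cl(A) = {n, o, p, r}, ∂A = {n, p}.

Closed sets in (X, τ) are complements of opens:
  closed(X, τ) = {∅, {n, p}, {n, p, q}, {n, o, p, r}, {n, o, p, q, r}}.
int(A) = ⋃ {U ∈ τ : U ⊆ A}. Opens contained in A: ∅, {o, r}.
Taking the union of these: int(A) = {o, r}.
cl(A) = ⋂ {C closed : A ⊆ C}. Closed sets containing A: {n, o, p, r}, {n, o, p, q, r}.
Intersecting these: cl(A) = {n, o, p, r}.
∂A = cl(A) ∖ int(A) = {n, o, p, r} ∖ {o, r} = {n, p}.


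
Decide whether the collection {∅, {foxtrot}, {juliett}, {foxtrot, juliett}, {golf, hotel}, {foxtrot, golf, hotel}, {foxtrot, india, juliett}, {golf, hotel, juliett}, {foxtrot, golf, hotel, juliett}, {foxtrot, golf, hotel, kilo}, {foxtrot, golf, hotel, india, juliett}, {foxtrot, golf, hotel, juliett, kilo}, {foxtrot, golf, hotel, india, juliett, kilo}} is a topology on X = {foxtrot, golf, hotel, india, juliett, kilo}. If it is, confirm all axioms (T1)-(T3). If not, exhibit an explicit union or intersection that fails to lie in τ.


τ IS a topology on X.

Axiom (T1): ∅ ∈ τ? Yes; X ∈ τ? Yes.
Axiom (T2/T3): check pairwise unions and intersections of members of τ.
All pairwise intersections and unions checked — each lies in τ. Therefore τ satisfies (T1), (T2), (T3): it IS a topology on X.


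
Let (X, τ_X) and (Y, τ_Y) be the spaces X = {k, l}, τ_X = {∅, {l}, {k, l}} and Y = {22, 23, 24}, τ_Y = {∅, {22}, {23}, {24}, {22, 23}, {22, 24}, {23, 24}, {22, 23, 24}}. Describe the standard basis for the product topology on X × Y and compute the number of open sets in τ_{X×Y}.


Basis B = {∅ × ∅, {l} × {22}, {l} × {23}, {l} × {24}, {k, l} × {22}, {k, l} × {23}, {k, l} × {24}, {l} × {22, 23}, {l} × {22, 24}, {l} × {23, 24}, {l} × {22, 23, 24}, {k, l} × {22, 23}, {k, l} × {22, 24}, {k, l} × {23, 24}, {k, l} × {22, 23, 24}}; |τ_{X×Y}| = 27.

Enumerate products U × V with U ∈ τ_X, V ∈ τ_Y (deduplicated):
  ∅ × ∅ = {} (∅)
  {l} × {22} = {(l,22)}
  {l} × {23} = {(l,23)}
  {l} × {24} = {(l,24)}
  {k, l} × {22} = {(k,22), (l,22)}
  {k, l} × {23} = {(k,23), (l,23)}
  {k, l} × {24} = {(k,24), (l,24)}
  {l} × {22, 23} = {(l,22), (l,23)}
  {l} × {22, 24} = {(l,22), (l,24)}
  {l} × {23, 24} = {(l,23), (l,24)}
  {l} × {22, 23, 24} = {(l,22), (l,23), (l,24)}
  {k, l} × {22, 23} = {(k,22), (k,23), (l,22), (l,23)}
  {k, l} × {22, 24} = {(k,22), (k,24), (l,22), (l,24)}
  {k, l} × {23, 24} = {(k,23), (k,24), (l,23), (l,24)}
  {k, l} × {22, 23, 24} = {(k,22), (k,23), (k,24), (l,22), (l,23), (l,24)}
These 15 distinct sets form the basis B.
Close under arbitrary unions to get τ_{X×Y}; counting gives |τ_{X×Y}| = 27.


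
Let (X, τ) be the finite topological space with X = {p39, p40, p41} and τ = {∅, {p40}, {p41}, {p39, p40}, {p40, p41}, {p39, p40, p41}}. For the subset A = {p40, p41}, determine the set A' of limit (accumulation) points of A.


A' = {p39}

For each x ∈ X, list the open sets U ∈ τ with x ∈ U, then check whether U ∩ (A ∖ {x}) ≠ ∅ for every such U.
  x = p39: opens ∋ x are {p39, p40}, {p39, p40, p41}; each meets A ∖ {p39}, so x IS a limit point.
  x = p40: open {p40} ∋ x has {p40} ∩ (A ∖ {p40}) = ∅, so x is NOT a limit point.
  x = p41: open {p41} ∋ x has {p41} ∩ (A ∖ {p41}) = ∅, so x is NOT a limit point.
Collecting: A' = {p39}.


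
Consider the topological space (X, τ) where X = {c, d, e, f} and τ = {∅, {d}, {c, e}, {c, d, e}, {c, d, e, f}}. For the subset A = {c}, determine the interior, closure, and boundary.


int(A) = ∅, cl(A) = {c, e, f}, ∂A = {c, e, f}.

Closed sets in (X, τ) are complements of opens:
  closed(X, τ) = {∅, {f}, {d, f}, {c, e, f}, {c, d, e, f}}.
int(A) = ⋃ {U ∈ τ : U ⊆ A}. Opens contained in A: ∅.
Taking the union of these: int(A) = ∅.
cl(A) = ⋂ {C closed : A ⊆ C}. Closed sets containing A: {c, e, f}, {c, d, e, f}.
Intersecting these: cl(A) = {c, e, f}.
∂A = cl(A) ∖ int(A) = {c, e, f} ∖ ∅ = {c, e, f}.


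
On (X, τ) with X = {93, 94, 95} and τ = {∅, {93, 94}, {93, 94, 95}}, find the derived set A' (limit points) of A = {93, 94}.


A' = {93, 94, 95}

For each x ∈ X, list the open sets U ∈ τ with x ∈ U, then check whether U ∩ (A ∖ {x}) ≠ ∅ for every such U.
  x = 93: opens ∋ x are {93, 94}, {93, 94, 95}; each meets A ∖ {93}, so x IS a limit point.
  x = 94: opens ∋ x are {93, 94}, {93, 94, 95}; each meets A ∖ {94}, so x IS a limit point.
  x = 95: opens ∋ x are {93, 94, 95}; each meets A ∖ {95}, so x IS a limit point.
Collecting: A' = {93, 94, 95}.


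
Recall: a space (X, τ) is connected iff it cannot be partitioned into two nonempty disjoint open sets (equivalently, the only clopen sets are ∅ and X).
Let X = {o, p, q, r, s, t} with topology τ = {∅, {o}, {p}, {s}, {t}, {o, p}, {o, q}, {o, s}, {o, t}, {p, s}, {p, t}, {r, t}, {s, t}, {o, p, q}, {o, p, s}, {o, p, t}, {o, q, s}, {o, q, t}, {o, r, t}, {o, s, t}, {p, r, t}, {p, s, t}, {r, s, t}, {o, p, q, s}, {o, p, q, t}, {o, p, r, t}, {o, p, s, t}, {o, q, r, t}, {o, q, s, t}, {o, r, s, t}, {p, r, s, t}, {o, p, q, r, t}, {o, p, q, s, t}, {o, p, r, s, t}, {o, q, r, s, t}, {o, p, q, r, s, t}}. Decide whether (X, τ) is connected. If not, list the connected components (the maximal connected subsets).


(X, τ) is disconnected; components = [{p}, {s}, {o, q}, {r, t}].

Find clopen sets (U ∈ τ with X ∖ U ∈ τ):
  U = ∅, X ∖ U = {o, p, q, r, s, t} — both open, so U is clopen.
  U = {p}, X ∖ U = {o, q, r, s, t} — both open, so U is clopen.
  U = {s}, X ∖ U = {o, p, q, r, t} — both open, so U is clopen.
  U = {o, q}, X ∖ U = {p, r, s, t} — both open, so U is clopen.
  U = {p, s}, X ∖ U = {o, q, r, t} — both open, so U is clopen.
  U = {r, t}, X ∖ U = {o, p, q, s} — both open, so U is clopen.
  U = {o, p, q}, X ∖ U = {r, s, t} — both open, so U is clopen.
  U = {o, q, s}, X ∖ U = {p, r, t} — both open, so U is clopen.
  U = {p, r, t}, X ∖ U = {o, q, s} — both open, so U is clopen.
  U = {r, s, t}, X ∖ U = {o, p, q} — both open, so U is clopen.
  U = {o, p, q, s}, X ∖ U = {r, t} — both open, so U is clopen.
  U = {o, q, r, t}, X ∖ U = {p, s} — both open, so U is clopen.
  U = {p, r, s, t}, X ∖ U = {o, q} — both open, so U is clopen.
  U = {o, p, q, r, t}, X ∖ U = {s} — both open, so U is clopen.
  U = {o, q, r, s, t}, X ∖ U = {p} — both open, so U is clopen.
  U = {o, p, q, r, s, t}, X ∖ U = ∅ — both open, so U is clopen.
Nontrivial clopen(s) exist: e.g. {o, p, q, r, t}. So (X, τ) is disconnected.
Compute connected components by grouping points that agree on all clopens:
  component: {p}
  component: {s}
  component: {o, q}
  component: {r, t}


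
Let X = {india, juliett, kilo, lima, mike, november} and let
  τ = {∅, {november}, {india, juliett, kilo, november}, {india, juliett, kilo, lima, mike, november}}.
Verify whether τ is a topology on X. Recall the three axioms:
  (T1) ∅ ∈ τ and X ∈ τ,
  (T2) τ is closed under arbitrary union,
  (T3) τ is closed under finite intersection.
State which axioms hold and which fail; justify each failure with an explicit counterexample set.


τ IS a topology on X.

Axiom (T1): ∅ ∈ τ? Yes; X ∈ τ? Yes.
Axiom (T2/T3): check pairwise unions and intersections of members of τ.
All pairwise intersections and unions checked — each lies in τ. Therefore τ satisfies (T1), (T2), (T3): it IS a topology on X.


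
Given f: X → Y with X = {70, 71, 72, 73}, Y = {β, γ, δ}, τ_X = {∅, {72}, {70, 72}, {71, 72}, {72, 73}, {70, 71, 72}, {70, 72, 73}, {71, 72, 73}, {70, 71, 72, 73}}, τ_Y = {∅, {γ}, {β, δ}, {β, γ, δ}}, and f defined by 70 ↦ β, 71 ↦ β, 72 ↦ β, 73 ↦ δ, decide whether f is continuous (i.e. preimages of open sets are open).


f IS continuous.

Compute f^{-1}(U) for each U ∈ τ_Y:
  U = ∅: f^{-1}(U) = ∅ ∈ τ_X ✓.
  U = {γ}: f^{-1}(U) = ∅ ∈ τ_X ✓.
  U = {β, δ}: f^{-1}(U) = {70, 71, 72, 73} ∈ τ_X ✓.
  U = {β, γ, δ}: f^{-1}(U) = {70, 71, 72, 73} ∈ τ_X ✓.
Every preimage lies in τ_X, so f IS continuous.


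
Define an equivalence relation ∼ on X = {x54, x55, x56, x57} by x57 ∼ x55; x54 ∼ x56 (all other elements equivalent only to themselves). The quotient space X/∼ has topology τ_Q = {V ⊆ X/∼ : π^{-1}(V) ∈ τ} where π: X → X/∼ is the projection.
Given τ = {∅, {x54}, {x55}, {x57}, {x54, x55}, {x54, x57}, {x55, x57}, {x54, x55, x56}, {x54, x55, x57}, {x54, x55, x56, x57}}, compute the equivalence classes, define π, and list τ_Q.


X/∼ = {[x54=x56], [x55=x57]}; |τ_Q| = 3.

Equivalence classes: [x54=x56], [x55=x57].
Quotient map π: X → X/∼ sends x54 ↦ [x54=x56], x55 ↦ [x55=x57], x56 ↦ [x54=x56], x57 ↦ [x55=x57].
For each subset V ⊆ X/∼, compute π^{-1}(V) ⊆ X and check whether π^{-1}(V) ∈ τ. V is open in τ_Q iff π^{-1}(V) ∈ τ.
  V = {}: π^{-1}(V) = ∅ ∈ τ ✓.
  V = {[x54=x56]}: π^{-1}(V) = {x54, x56} ∉ τ ✗.
  V = {[x55=x57]}: π^{-1}(V) = {x55, x57} ∈ τ ✓.
  V = {[x54=x56], [x55=x57]}: π^{-1}(V) = {x54, x55, x56, x57} ∈ τ ✓.
Open sets in the quotient: τ_Q = {{}, {[x55=x57]}, {[x54=x56], [x55=x57]}} (3 elements).


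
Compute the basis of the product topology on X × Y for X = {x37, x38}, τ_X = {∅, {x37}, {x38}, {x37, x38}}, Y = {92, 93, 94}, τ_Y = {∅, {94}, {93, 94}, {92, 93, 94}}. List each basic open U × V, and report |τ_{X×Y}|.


Basis B = {∅ × ∅, {x37} × {94}, {x38} × {94}, {x37} × {93, 94}, {x37, x38} × {94}, {x38} × {93, 94}, {x37} × {92, 93, 94}, {x38} × {92, 93, 94}, {x37, x38} × {93, 94}, {x37, x38} × {92, 93, 94}}; |τ_{X×Y}| = 16.

Enumerate products U × V with U ∈ τ_X, V ∈ τ_Y (deduplicated):
  ∅ × ∅ = {} (∅)
  {x37} × {94} = {(x37,94)}
  {x38} × {94} = {(x38,94)}
  {x37} × {93, 94} = {(x37,93), (x37,94)}
  {x37, x38} × {94} = {(x37,94), (x38,94)}
  {x38} × {93, 94} = {(x38,93), (x38,94)}
  {x37} × {92, 93, 94} = {(x37,92), (x37,93), (x37,94)}
  {x38} × {92, 93, 94} = {(x38,92), (x38,93), (x38,94)}
  {x37, x38} × {93, 94} = {(x37,93), (x37,94), (x38,93), (x38,94)}
  {x37, x38} × {92, 93, 94} = {(x37,92), (x37,93), (x37,94), (x38,92), (x38,93), (x38,94)}
These 10 distinct sets form the basis B.
Close under arbitrary unions to get τ_{X×Y}; counting gives |τ_{X×Y}| = 16.


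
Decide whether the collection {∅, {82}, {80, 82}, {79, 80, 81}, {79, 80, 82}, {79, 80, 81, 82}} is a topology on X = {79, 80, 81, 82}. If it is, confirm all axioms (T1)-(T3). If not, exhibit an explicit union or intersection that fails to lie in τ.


τ is NOT a topology on X.

Axiom (T1): ∅ ∈ τ? Yes; X ∈ τ? Yes.
Axiom (T2/T3): check pairwise unions and intersections of members of τ.
Counterexample for (T3): {80, 82} ∩ {79, 80, 81} = {80} ∉ τ. Therefore τ is NOT a topology.


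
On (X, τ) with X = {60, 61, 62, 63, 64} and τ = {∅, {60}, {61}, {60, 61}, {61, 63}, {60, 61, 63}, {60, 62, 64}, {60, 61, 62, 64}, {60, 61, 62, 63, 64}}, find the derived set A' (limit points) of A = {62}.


A' = {64}

For each x ∈ X, list the open sets U ∈ τ with x ∈ U, then check whether U ∩ (A ∖ {x}) ≠ ∅ for every such U.
  x = 60: open {60} ∋ x has {60} ∩ (A ∖ {60}) = ∅, so x is NOT a limit point.
  x = 61: open {61} ∋ x has {61} ∩ (A ∖ {61}) = ∅, so x is NOT a limit point.
  x = 62: open {60, 62, 64} ∋ x has {60, 62, 64} ∩ (A ∖ {62}) = ∅, so x is NOT a limit point.
  x = 63: open {61, 63} ∋ x has {61, 63} ∩ (A ∖ {63}) = ∅, so x is NOT a limit point.
  x = 64: opens ∋ x are {60, 62, 64}, {60, 61, 62, 64}, {60, 61, 62, 63, 64}; each meets A ∖ {64}, so x IS a limit point.
Collecting: A' = {64}.
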